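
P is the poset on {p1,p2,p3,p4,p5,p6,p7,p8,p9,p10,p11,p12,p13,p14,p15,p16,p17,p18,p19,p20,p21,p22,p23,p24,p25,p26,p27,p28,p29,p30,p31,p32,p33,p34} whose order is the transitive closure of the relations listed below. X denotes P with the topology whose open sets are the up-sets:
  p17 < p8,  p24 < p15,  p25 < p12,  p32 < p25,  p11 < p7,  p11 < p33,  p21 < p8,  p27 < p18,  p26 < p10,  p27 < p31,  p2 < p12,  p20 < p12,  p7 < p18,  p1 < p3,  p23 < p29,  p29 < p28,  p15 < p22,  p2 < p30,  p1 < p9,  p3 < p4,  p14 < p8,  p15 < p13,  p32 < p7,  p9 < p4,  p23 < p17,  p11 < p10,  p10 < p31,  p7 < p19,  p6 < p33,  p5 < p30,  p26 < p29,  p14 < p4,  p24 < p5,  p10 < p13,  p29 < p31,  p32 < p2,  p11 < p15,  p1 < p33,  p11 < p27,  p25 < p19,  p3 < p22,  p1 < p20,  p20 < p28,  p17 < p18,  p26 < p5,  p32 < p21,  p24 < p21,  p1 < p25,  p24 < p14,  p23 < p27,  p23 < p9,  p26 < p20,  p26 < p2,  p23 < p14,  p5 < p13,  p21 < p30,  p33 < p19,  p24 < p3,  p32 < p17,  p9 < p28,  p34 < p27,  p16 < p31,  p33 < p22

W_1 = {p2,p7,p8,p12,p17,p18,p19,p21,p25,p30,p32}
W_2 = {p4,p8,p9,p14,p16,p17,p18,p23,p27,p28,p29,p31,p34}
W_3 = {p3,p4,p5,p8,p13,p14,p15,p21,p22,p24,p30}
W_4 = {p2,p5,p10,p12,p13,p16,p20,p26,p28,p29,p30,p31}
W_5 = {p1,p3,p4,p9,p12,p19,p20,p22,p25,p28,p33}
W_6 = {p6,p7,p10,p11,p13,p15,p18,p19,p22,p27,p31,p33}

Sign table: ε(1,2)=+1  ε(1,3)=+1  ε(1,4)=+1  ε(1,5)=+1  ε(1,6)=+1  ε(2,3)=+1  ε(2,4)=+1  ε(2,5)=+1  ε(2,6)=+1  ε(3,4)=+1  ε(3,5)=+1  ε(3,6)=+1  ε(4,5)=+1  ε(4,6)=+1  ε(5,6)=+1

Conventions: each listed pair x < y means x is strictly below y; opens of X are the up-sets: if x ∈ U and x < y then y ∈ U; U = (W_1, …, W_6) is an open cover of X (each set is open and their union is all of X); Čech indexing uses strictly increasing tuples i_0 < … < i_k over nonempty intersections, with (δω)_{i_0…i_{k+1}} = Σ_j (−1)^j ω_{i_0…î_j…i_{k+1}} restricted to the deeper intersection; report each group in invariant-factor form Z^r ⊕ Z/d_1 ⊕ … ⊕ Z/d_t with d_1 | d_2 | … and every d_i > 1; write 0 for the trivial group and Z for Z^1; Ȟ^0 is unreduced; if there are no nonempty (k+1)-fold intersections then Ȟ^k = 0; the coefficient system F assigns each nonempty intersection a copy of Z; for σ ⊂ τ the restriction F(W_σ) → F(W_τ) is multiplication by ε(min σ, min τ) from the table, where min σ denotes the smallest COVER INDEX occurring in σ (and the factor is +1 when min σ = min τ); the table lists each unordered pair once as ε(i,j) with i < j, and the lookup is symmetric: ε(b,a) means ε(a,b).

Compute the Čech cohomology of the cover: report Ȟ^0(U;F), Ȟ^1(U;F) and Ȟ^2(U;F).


nerve of the cover:
  W12={p8,p17,p18} W13={p8,p21,p30} W14={p2,p12,p30} W15={p12,p19,p25} W16={p7,p18,p19} W23={p4,p8,p14} W24={p16,p28,p29,p31} W25={p4,p9,p28} W26={p18,p27,p31} W34={p5,p13,p30} W35={p3,p4,p22} W36={p13,p15,p22} W45={p12,p20,p28} W46={p10,p13,p31} W56={p19,p22,p33}
  W123={p8} W126={p18} W134={p30} W145={p12} W156={p19} W235={p4} W245={p28} W246={p31} W346={p13} W356={p22}
C dims 6,15,10; δ0: rk 5, SNF 1^5; δ1: rk 10, SNF 1^9·2
Ȟ^0 = (6 − 5) − 0 = 1, so Ȟ^0 ≅ Z
Ȟ^1 = (15 − 10) − 5 = 0, so Ȟ^1 ≅ 0
Ȟ^2 = (10 − 0) − 10 = 0 plus torsion [2], so Ȟ^2 ≅ Z/2

Ȟ^0(U;F) ≅ Z,  Ȟ^1(U;F) ≅ 0,  Ȟ^2(U;F) ≅ Z/2


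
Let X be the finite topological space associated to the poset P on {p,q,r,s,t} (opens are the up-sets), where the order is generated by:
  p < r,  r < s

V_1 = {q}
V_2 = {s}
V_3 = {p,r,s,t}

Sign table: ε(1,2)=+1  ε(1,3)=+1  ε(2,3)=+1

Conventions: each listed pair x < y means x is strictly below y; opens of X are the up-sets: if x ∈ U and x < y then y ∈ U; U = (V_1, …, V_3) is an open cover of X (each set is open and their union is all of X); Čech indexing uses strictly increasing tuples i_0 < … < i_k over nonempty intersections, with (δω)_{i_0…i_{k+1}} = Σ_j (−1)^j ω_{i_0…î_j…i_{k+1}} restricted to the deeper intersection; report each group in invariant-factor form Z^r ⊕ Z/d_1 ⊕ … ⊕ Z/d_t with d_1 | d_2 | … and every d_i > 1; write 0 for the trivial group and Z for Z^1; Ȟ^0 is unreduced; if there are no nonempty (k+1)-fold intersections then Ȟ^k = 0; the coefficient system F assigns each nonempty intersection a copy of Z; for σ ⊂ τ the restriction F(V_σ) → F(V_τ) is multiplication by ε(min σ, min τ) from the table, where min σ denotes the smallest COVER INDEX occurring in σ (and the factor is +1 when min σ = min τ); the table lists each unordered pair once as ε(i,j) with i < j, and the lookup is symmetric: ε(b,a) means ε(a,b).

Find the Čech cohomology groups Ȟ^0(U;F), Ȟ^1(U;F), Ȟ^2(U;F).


Ȟ^0 ≅ Z^2, Ȟ^1 ≅ 0 and Ȟ^2 ≅ 0

intersection data:
  V23={s}
C dims 3,1; δ0: rk 1, SNF 1^1
Ȟ^0 = (3 − 1) − 0 = 2, so Ȟ^0 ≅ Z^2
Ȟ^1 = (1 − 0) − 1 = 0, so Ȟ^1 ≅ 0
Ȟ^2 = (0 − 0) − 0 = 0, so Ȟ^2 ≅ 0


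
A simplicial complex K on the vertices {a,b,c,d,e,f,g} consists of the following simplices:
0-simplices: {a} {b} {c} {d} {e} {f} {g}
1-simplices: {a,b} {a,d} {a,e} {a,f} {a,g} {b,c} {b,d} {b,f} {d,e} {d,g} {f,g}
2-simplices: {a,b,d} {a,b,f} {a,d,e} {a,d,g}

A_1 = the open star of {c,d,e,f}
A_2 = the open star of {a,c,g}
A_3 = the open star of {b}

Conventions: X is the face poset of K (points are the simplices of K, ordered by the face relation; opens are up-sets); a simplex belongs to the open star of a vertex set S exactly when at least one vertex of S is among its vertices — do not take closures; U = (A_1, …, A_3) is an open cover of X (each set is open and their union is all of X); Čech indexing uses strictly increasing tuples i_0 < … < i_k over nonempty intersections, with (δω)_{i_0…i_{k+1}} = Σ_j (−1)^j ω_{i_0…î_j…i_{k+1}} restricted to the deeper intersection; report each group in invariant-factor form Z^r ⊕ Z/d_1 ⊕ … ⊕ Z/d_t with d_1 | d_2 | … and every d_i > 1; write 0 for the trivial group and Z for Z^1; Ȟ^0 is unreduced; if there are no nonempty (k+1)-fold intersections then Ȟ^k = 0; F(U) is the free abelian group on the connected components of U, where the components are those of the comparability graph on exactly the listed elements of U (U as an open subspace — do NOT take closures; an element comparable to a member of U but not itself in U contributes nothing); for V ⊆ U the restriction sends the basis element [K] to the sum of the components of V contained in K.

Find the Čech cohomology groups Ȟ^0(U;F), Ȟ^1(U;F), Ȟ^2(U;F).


Ȟ^0(U;F) ≅ Z,  Ȟ^1(U;F) ≅ Z,  Ȟ^2(U;F) ≅ 0

nerve of the cover:
  A1={{c},{d},{e},{f},{a,d},{a,e},{a,f},{b,c},{b,d},{b,f},{d,e},{d,g},{f,g},{a,b,d},{a,b,f},{a,d,e},{a,d,g}} A2={{a},{c},{g},{a,b},{a,d},{a,e},{a,f},{a,g},{b,c},{d,g},{f,g},{a,b,d},{a,b,f},{a,d,e},{a,d,g}} A3={{b},{a,b},{b,c},{b,d},{b,f},{a,b,d},{a,b,f}}
  A12={{c},{a,d},{a,e},{a,f},{b,c},{d,g},{f,g},{a,b,d},{a,b,f},{a,d,e},{a,d,g}} A13={{b,c},{b,d},{b,f},{a,b,d},{a,b,f}} A23={{a,b},{b,c},{a,b,d},{a,b,f}}
  A123={{b,c},{a,b,d},{a,b,f}}
components per intersection:
  A1: {{c},{b,c}} {{d},{e},{a,d},{a,e},{b,d},{d,e},{d,g},{a,b,d},{a,d,e},{a,d,g}} {{f},{a,f},{b,f},{f,g},{a,b,f}}
  A2: {{a},{g},{a,b},{a,d},{a,e},{a,f},{a,g},{d,g},{f,g},{a,b,d},{a,b,f},{a,d,e},{a,d,g}} {{c},{b,c}}
  A3: {{b},{a,b},{b,c},{b,d},{b,f},{a,b,d},{a,b,f}}
  A12: {{c},{b,c}} {{a,d},{a,e},{d,g},{a,b,d},{a,d,e},{a,d,g}} {{a,f},{a,b,f}} {{f,g}}
  A13: {{b,c}} {{b,d},{a,b,d}} {{b,f},{a,b,f}}
  A23: {{a,b},{a,b,d},{a,b,f}} {{b,c}}
  A123: {{b,c}} {{a,b,d}} {{a,b,f}}
C dims 6,9,3; δ0: rk 5, SNF 1^5; δ1: rk 3, SNF 1^3
Ȟ^0 = (6 − 5) − 0 = 1, so Ȟ^0 ≅ Z
Ȟ^1 = (9 − 3) − 5 = 1, so Ȟ^1 ≅ Z
Ȟ^2 = (3 − 0) − 3 = 0, so Ȟ^2 ≅ 0


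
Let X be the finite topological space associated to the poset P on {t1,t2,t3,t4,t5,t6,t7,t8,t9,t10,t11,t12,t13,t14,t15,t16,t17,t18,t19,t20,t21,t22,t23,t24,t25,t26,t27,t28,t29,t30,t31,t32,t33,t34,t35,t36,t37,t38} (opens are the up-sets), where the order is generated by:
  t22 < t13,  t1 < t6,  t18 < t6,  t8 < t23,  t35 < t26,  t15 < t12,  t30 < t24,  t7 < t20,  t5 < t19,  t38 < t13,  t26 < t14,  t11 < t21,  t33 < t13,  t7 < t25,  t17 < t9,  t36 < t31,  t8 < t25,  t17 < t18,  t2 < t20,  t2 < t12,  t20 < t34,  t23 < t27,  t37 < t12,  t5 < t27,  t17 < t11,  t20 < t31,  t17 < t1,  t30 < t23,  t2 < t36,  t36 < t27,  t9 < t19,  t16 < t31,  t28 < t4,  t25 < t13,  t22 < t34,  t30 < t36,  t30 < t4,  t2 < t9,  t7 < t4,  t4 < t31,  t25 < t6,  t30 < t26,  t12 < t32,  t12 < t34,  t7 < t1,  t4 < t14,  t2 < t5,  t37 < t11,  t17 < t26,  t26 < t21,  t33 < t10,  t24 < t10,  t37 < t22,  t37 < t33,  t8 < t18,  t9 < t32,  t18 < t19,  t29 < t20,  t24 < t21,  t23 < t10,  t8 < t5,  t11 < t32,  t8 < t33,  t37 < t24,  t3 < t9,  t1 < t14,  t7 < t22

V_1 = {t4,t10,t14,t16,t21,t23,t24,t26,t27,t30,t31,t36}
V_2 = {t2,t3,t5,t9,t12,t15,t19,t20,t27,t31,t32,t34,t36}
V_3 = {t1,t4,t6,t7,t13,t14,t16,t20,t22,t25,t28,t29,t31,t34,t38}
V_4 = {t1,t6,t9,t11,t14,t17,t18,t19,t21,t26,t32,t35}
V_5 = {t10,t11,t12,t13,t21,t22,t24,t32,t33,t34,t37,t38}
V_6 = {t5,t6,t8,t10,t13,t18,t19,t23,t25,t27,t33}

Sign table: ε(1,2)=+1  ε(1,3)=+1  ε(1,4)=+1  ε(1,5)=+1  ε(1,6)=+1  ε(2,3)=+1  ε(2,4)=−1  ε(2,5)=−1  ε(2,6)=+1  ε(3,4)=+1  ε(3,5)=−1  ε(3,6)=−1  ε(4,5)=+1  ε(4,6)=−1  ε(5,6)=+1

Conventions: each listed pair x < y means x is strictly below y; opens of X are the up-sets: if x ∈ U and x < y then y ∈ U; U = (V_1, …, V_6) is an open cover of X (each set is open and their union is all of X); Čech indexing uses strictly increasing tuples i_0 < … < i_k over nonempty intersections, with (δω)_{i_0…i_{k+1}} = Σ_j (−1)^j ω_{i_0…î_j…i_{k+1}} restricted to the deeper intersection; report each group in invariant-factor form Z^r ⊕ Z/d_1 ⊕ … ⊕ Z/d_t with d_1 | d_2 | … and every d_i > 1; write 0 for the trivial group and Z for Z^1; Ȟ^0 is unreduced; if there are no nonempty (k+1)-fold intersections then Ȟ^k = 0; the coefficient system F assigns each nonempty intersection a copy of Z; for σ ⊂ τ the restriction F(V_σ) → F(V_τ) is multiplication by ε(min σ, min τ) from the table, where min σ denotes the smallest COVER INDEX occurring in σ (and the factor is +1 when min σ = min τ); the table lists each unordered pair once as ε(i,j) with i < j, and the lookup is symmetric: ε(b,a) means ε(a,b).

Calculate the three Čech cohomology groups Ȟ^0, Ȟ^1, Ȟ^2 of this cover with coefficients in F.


Ȟ^0 = 0,  Ȟ^1 = Z/2,  Ȟ^2 = Z

nerve of the cover:
  V12={t27,t31,t36} V13={t4,t14,t16,t31} V14={t14,t21,t26} V15={t10,t21,t24} V16={t10,t23,t27} V23={t20,t31,t34} V24={t9,t19,t32} V25={t12,t32,t34} V26={t5,t19,t27} V34={t1,t6,t14} V35={t13,t22,t34,t38} V36={t6,t13,t25} V45={t11,t21,t32} V46={t6,t18,t19} V56={t10,t13,t33}
  V123={t31} V126={t27} V134={t14} V145={t21} V156={t10} V235={t34} V245={t32} V246={t19} V346={t6} V356={t13}
C dims 6,15,10; δ0: rk 6, SNF 1^5·2; δ1: rk 9, SNF 1^9
Ȟ^0 = (6 − 6) − 0 = 0, so Ȟ^0 ≅ 0
Ȟ^1 = (15 − 9) − 6 = 0 plus torsion [2], so Ȟ^1 ≅ Z/2
Ȟ^2 = (10 − 0) − 9 = 1, so Ȟ^2 ≅ Z


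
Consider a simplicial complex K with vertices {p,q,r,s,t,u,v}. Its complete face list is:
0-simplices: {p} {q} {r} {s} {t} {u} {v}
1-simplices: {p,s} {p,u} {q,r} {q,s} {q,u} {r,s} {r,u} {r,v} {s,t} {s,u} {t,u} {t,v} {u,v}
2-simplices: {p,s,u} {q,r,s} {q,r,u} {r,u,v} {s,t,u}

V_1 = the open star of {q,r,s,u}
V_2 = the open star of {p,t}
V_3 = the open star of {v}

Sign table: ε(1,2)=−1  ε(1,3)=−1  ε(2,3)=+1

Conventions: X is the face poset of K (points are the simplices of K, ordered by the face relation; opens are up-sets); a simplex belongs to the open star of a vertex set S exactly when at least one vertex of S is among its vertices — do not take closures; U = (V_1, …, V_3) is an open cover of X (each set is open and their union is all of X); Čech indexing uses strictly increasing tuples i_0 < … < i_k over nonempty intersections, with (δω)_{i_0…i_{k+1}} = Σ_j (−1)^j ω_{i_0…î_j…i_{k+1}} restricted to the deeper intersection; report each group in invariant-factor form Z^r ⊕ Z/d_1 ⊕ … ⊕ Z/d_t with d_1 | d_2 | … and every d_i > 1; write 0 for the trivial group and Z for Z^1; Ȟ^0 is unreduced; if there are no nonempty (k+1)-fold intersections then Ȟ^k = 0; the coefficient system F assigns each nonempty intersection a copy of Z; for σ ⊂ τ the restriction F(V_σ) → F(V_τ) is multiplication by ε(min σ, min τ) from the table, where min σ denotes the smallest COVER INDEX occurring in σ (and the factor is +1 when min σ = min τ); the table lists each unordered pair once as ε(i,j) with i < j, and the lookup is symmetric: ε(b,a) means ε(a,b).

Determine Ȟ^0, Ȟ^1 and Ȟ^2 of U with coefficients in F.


Ȟ^0 = Z, Ȟ^1 = Z and Ȟ^2 = 0

cover nerve:
  V1={{q},{r},{s},{u},{p,s},{p,u},{q,r},{q,s},{q,u},{r,s},{r,u},{r,v},{s,t},{s,u},{t,u},{u,v},{p,s,u},{q,r,s},{q,r,u},{r,u,v},{s,t,u}} V2={{p},{t},{p,s},{p,u},{s,t},{t,u},{t,v},{p,s,u},{s,t,u}} V3={{v},{r,v},{t,v},{u,v},{r,u,v}}
  V12={{p,s},{p,u},{s,t},{t,u},{p,s,u},{s,t,u}} V13={{r,v},{u,v},{r,u,v}} V23={{t,v}}
C dims 3,3; δ0: rk 2, SNF 1^2
Ȟ^0: (3−2)−0=1 ⇒ Z
Ȟ^1: (3−0)−2=1 ⇒ Z
Ȟ^2: (0−0)−0=0 ⇒ 0


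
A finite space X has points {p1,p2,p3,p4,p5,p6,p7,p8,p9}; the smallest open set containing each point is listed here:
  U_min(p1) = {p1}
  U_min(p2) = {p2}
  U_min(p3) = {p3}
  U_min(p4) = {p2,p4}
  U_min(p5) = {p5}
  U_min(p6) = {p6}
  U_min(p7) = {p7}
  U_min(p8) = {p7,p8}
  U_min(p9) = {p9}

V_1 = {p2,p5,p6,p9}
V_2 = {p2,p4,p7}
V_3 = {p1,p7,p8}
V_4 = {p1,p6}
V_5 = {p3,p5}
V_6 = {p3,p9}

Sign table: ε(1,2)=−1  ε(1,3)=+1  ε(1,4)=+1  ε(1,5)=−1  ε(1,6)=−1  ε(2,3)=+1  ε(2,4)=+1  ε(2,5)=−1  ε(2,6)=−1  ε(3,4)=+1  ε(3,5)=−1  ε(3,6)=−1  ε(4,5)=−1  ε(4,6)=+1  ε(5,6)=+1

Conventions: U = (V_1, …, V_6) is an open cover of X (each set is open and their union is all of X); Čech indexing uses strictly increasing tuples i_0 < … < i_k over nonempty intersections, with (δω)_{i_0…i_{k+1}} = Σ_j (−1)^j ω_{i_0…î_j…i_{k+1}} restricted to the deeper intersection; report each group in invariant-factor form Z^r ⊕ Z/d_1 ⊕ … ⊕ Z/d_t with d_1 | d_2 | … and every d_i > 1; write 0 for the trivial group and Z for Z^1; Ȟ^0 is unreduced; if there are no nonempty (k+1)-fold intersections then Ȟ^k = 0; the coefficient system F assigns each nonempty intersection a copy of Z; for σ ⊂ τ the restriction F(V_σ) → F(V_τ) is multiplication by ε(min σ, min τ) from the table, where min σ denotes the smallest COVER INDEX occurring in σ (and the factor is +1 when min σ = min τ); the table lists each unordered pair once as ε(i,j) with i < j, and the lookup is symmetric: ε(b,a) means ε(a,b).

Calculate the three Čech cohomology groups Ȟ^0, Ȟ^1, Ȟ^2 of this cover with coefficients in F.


Ȟ^0 = 0; Ȟ^1 = Z ⊕ Z/2; Ȟ^2 = 0

cover nerve:
  V12={p2} V14={p6} V15={p5} V16={p9} V23={p7} V34={p1} V56={p3}
C dims 6,7; δ0: rk 6, SNF 1^5·2
Ȟ^0: (6−6)−0=0 ⇒ 0
Ȟ^1: (7−0)−6=1 plus torsion [2] ⇒ Z ⊕ Z/2
Ȟ^2: (0−0)−0=0 ⇒ 0


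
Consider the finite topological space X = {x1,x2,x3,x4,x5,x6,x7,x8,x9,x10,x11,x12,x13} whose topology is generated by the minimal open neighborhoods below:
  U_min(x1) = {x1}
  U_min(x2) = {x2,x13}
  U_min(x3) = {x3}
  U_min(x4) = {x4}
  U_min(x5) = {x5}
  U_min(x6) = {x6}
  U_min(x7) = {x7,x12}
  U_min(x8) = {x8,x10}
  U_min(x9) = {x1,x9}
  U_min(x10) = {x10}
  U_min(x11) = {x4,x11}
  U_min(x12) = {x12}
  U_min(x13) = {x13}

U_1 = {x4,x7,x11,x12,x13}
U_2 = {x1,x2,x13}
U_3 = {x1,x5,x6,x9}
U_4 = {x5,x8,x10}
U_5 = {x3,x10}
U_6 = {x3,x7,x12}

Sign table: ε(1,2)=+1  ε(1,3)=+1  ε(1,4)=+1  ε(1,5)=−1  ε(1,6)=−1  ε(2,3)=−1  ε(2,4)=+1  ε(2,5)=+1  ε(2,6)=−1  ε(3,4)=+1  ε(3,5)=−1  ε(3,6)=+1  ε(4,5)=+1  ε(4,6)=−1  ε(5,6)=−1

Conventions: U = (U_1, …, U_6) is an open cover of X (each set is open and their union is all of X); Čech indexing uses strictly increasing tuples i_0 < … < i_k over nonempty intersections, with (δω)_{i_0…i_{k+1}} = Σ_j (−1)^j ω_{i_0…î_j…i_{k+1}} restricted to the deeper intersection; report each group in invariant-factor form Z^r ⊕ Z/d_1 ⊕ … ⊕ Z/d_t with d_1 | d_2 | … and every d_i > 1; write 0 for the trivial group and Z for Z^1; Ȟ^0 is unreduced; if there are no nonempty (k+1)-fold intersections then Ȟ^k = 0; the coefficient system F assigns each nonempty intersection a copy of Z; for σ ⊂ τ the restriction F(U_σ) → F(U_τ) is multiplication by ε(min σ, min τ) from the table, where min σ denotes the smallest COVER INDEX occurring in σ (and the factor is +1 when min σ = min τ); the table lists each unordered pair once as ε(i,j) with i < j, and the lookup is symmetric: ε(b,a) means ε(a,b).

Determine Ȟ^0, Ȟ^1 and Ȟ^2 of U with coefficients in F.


Ȟ^0 ≅ 0; Ȟ^1 ≅ Z/2; Ȟ^2 ≅ 0

nerve simplices:
  U12={x13} U16={x7,x12} U23={x1} U34={x5} U45={x10} U56={x3}
C dims 6,6; δ0: rk 6, SNF 1^5·2
degree 0: 6−6−0 = 0 → Ȟ^0 ≅ 0
degree 1: 6−0−6 = 0 plus torsion [2] → Ȟ^1 ≅ Z/2
degree 2: 0−0−0 = 0 → Ȟ^2 ≅ 0


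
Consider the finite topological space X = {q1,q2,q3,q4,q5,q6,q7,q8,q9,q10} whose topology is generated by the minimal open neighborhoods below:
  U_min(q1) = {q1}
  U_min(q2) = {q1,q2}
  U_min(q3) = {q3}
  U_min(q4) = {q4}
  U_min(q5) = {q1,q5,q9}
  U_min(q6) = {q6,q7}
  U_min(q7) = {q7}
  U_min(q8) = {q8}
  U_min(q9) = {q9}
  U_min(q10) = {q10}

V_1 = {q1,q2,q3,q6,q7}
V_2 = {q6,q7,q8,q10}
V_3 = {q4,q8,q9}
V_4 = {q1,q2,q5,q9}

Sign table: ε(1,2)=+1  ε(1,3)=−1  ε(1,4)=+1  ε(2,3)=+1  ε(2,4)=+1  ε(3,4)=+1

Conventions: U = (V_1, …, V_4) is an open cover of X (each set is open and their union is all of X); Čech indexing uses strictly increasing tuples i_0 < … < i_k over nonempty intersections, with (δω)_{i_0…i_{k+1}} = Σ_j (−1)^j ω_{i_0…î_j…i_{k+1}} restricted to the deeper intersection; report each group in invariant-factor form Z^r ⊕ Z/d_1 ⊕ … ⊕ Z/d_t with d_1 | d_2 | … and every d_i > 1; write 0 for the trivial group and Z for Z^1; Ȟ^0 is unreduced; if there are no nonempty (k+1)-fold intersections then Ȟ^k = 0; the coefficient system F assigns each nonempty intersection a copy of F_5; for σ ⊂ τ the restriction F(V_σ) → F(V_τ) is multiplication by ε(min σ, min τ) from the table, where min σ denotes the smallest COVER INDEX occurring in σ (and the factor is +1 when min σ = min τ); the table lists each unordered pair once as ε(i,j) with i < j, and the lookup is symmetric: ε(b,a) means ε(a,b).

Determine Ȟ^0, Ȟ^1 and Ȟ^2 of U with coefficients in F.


Ȟ^0(U;F) ≅ Z/5; Ȟ^1(U;F) ≅ Z/5; Ȟ^2(U;F) ≅ 0

intersection data:
  V12={q6,q7} V14={q1,q2} V23={q8} V34={q9}
C dims 4,4; δ0: rk_F5 3
Ȟ^0 = (4 − 3) − 0 = 1, so Ȟ^0 ≅ Z/5
Ȟ^1 = (4 − 0) − 3 = 1, so Ȟ^1 ≅ Z/5
Ȟ^2 = (0 − 0) − 0 = 0, so Ȟ^2 ≅ 0


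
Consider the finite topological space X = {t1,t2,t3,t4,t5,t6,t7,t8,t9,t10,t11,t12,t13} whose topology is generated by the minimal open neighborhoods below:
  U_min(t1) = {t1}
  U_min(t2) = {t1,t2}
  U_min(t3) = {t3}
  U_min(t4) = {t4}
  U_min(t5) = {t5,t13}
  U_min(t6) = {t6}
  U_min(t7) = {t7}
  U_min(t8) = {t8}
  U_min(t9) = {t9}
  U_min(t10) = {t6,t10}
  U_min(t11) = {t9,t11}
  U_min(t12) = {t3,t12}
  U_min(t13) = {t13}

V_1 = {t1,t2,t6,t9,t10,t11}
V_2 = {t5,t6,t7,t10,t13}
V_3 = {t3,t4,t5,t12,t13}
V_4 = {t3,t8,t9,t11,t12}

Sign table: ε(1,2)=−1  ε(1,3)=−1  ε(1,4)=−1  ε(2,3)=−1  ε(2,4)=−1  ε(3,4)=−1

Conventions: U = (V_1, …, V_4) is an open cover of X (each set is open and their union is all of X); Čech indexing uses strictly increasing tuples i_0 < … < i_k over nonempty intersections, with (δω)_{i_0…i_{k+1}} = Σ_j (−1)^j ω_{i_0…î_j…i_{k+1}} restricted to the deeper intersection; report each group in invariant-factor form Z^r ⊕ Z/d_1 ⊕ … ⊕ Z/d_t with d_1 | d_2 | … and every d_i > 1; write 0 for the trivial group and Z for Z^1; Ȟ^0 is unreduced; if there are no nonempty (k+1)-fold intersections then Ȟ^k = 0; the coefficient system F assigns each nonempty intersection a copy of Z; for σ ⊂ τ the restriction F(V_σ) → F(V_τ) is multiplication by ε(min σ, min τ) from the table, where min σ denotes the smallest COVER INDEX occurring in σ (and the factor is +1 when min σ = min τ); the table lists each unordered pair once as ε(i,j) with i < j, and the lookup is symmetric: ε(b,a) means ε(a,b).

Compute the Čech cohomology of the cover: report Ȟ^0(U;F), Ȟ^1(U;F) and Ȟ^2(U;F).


nerve simplices:
  V12={t6,t10} V14={t9,t11} V23={t5,t13} V34={t3,t12}
C dims 4,4; δ0: rk 3, SNF 1^3
degree 0: 4−3−0 = 1 → Ȟ^0 ≅ Z
degree 1: 4−0−3 = 1 → Ȟ^1 ≅ Z
degree 2: 0−0−0 = 0 → Ȟ^2 ≅ 0

Ȟ^0 = Z; Ȟ^1 = Z; Ȟ^2 = 0


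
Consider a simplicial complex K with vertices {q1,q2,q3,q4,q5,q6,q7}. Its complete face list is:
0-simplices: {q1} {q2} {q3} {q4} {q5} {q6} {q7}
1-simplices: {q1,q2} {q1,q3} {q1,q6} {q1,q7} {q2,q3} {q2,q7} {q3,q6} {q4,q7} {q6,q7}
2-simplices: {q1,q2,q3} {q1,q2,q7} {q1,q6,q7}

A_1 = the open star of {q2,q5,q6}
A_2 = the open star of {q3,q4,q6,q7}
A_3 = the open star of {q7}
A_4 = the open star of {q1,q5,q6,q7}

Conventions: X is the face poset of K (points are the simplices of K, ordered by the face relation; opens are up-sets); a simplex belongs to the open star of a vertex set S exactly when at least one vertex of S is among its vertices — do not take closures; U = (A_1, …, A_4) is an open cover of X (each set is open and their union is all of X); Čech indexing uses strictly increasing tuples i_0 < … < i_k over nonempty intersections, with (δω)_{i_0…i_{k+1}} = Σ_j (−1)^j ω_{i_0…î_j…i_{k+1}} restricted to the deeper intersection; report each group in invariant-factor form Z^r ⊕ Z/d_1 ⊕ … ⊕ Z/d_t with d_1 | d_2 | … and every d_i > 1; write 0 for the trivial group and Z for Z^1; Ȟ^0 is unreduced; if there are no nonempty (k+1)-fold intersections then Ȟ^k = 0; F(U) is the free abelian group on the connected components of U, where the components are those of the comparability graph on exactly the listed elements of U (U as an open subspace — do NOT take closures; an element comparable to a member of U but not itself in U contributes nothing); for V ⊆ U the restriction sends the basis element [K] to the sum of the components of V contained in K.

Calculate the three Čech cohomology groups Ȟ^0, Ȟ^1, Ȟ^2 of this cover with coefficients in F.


Ȟ^0 = Z^2,  Ȟ^1 = Z,  Ȟ^2 = 0

nerve of the cover:
  A1={{q2},{q5},{q6},{q1,q2},{q1,q6},{q2,q3},{q2,q7},{q3,q6},{q6,q7},{q1,q2,q3},{q1,q2,q7},{q1,q6,q7}} A2={{q3},{q4},{q6},{q7},{q1,q3},{q1,q6},{q1,q7},{q2,q3},{q2,q7},{q3,q6},{q4,q7},{q6,q7},{q1,q2,q3},{q1,q2,q7},{q1,q6,q7}} A3={{q7},{q1,q7},{q2,q7},{q4,q7},{q6,q7},{q1,q2,q7},{q1,q6,q7}} A4={{q1},{q5},{q6},{q7},{q1,q2},{q1,q3},{q1,q6},{q1,q7},{q2,q7},{q3,q6},{q4,q7},{q6,q7},{q1,q2,q3},{q1,q2,q7},{q1,q6,q7}}
  A12={{q6},{q1,q6},{q2,q3},{q2,q7},{q3,q6},{q6,q7},{q1,q2,q3},{q1,q2,q7},{q1,q6,q7}} A13={{q2,q7},{q6,q7},{q1,q2,q7},{q1,q6,q7}} A14={{q5},{q6},{q1,q2},{q1,q6},{q2,q7},{q3,q6},{q6,q7},{q1,q2,q3},{q1,q2,q7},{q1,q6,q7}} A23={{q7},{q1,q7},{q2,q7},{q4,q7},{q6,q7},{q1,q2,q7},{q1,q6,q7}} A24={{q6},{q7},{q1,q3},{q1,q6},{q1,q7},{q2,q7},{q3,q6},{q4,q7},{q6,q7},{q1,q2,q3},{q1,q2,q7},{q1,q6,q7}} A34={{q7},{q1,q7},{q2,q7},{q4,q7},{q6,q7},{q1,q2,q7},{q1,q6,q7}}
  A123={{q2,q7},{q6,q7},{q1,q2,q7},{q1,q6,q7}} A124={{q6},{q1,q6},{q2,q7},{q3,q6},{q6,q7},{q1,q2,q3},{q1,q2,q7},{q1,q6,q7}} A134={{q2,q7},{q6,q7},{q1,q2,q7},{q1,q6,q7}} A234={{q7},{q1,q7},{q2,q7},{q4,q7},{q6,q7},{q1,q2,q7},{q1,q6,q7}}
  A1234={{q2,q7},{q6,q7},{q1,q2,q7},{q1,q6,q7}}
components per intersection:
  A1: {{q2},{q1,q2},{q2,q3},{q2,q7},{q1,q2,q3},{q1,q2,q7}} {{q5}} {{q6},{q1,q6},{q3,q6},{q6,q7},{q1,q6,q7}}
  A2: {{q3},{q4},{q6},{q7},{q1,q3},{q1,q6},{q1,q7},{q2,q3},{q2,q7},{q3,q6},{q4,q7},{q6,q7},{q1,q2,q3},{q1,q2,q7},{q1,q6,q7}}
  A3: {{q7},{q1,q7},{q2,q7},{q4,q7},{q6,q7},{q1,q2,q7},{q1,q6,q7}}
  A4: {{q1},{q6},{q7},{q1,q2},{q1,q3},{q1,q6},{q1,q7},{q2,q7},{q3,q6},{q4,q7},{q6,q7},{q1,q2,q3},{q1,q2,q7},{q1,q6,q7}} {{q5}}
  A12: {{q6},{q1,q6},{q3,q6},{q6,q7},{q1,q6,q7}} {{q2,q3},{q1,q2,q3}} {{q2,q7},{q1,q2,q7}}
  A13: {{q2,q7},{q1,q2,q7}} {{q6,q7},{q1,q6,q7}}
  A14: {{q5}} {{q6},{q1,q6},{q3,q6},{q6,q7},{q1,q6,q7}} {{q1,q2},{q2,q7},{q1,q2,q3},{q1,q2,q7}}
  A23: {{q7},{q1,q7},{q2,q7},{q4,q7},{q6,q7},{q1,q2,q7},{q1,q6,q7}}
  A24: {{q6},{q7},{q1,q6},{q1,q7},{q2,q7},{q3,q6},{q4,q7},{q6,q7},{q1,q2,q7},{q1,q6,q7}} {{q1,q3},{q1,q2,q3}}
  A34: {{q7},{q1,q7},{q2,q7},{q4,q7},{q6,q7},{q1,q2,q7},{q1,q6,q7}}
  A123: {{q2,q7},{q1,q2,q7}} {{q6,q7},{q1,q6,q7}}
  A124: {{q6},{q1,q6},{q3,q6},{q6,q7},{q1,q6,q7}} {{q2,q7},{q1,q2,q7}} {{q1,q2,q3}}
  A134: {{q2,q7},{q1,q2,q7}} {{q6,q7},{q1,q6,q7}}
  A234: {{q7},{q1,q7},{q2,q7},{q4,q7},{q6,q7},{q1,q2,q7},{q1,q6,q7}}
  A1234: {{q2,q7},{q1,q2,q7}} {{q6,q7},{q1,q6,q7}}
C dims 7,12,8,2; δ0: rk 5, SNF 1^5; δ1: rk 6, SNF 1^6; δ2: rk 2, SNF 1^2
Ȟ^0 = (7 − 5) − 0 = 2, so Ȟ^0 ≅ Z^2
Ȟ^1 = (12 − 6) − 5 = 1, so Ȟ^1 ≅ Z
Ȟ^2 = (8 − 2) − 6 = 0, so Ȟ^2 ≅ 0


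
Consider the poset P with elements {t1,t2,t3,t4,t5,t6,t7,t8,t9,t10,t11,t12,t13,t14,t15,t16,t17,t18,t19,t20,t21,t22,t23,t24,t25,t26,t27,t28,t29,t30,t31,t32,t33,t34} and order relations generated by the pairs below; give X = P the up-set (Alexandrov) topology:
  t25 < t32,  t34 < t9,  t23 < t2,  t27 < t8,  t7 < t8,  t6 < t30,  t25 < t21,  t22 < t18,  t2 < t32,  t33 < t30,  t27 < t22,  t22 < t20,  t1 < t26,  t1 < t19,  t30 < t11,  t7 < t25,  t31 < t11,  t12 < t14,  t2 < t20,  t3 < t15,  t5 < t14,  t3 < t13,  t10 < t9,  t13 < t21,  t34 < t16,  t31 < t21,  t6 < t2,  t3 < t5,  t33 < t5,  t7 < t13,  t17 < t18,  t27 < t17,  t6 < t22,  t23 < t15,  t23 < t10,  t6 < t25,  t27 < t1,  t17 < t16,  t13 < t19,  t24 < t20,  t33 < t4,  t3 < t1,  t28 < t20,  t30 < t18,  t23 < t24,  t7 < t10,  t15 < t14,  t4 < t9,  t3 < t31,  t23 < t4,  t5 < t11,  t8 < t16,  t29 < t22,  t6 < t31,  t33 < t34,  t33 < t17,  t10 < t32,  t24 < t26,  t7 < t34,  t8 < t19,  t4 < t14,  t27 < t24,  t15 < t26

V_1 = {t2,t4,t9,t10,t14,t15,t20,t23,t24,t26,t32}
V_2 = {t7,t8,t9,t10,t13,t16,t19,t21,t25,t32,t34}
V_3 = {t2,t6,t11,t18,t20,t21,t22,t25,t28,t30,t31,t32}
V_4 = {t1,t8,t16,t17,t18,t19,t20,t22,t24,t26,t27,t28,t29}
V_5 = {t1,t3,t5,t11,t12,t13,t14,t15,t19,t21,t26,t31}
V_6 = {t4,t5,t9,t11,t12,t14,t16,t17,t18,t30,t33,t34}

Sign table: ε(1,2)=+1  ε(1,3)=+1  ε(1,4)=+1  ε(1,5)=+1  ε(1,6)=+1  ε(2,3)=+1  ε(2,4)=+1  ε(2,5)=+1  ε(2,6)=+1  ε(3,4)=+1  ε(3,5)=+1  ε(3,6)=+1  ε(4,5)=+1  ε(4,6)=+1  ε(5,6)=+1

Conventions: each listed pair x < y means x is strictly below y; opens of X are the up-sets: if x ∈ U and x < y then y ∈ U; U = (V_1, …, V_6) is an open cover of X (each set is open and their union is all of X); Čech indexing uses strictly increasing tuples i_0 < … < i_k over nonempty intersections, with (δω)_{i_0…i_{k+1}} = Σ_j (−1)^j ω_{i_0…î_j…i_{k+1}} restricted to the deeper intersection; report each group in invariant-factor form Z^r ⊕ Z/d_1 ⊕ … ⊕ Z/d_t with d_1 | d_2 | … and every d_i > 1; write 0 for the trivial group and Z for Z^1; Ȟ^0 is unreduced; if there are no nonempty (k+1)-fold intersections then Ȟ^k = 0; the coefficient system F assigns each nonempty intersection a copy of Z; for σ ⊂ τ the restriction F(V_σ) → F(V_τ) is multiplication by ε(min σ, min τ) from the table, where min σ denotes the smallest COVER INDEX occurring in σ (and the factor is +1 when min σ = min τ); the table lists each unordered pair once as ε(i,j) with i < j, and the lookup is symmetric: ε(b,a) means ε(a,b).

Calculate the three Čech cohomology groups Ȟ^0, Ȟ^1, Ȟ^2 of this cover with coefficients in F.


intersection data:
  V12={t9,t10,t32} V13={t2,t20,t32} V14={t20,t24,t26} V15={t14,t15,t26} V16={t4,t9,t14} V23={t21,t25,t32} V24={t8,t16,t19} V25={t13,t19,t21} V26={t9,t16,t34} V34={t18,t20,t22,t28} V35={t11,t21,t31} V36={t11,t18,t30} V45={t1,t19,t26} V46={t16,t17,t18} V56={t5,t11,t12,t14}
  V123={t32} V126={t9} V134={t20} V145={t26} V156={t14} V235={t21} V245={t19} V246={t16} V346={t18} V356={t11}
C dims 6,15,10; δ0: rk 5, SNF 1^5; δ1: rk 10, SNF 1^9·2
Ȟ^0 = (6 − 5) − 0 = 1, so Ȟ^0 ≅ Z
Ȟ^1 = (15 − 10) − 5 = 0, so Ȟ^1 ≅ 0
Ȟ^2 = (10 − 0) − 10 = 0 plus torsion [2], so Ȟ^2 ≅ Z/2

Ȟ^0 = Z, Ȟ^1 = 0 and Ȟ^2 = Z/2


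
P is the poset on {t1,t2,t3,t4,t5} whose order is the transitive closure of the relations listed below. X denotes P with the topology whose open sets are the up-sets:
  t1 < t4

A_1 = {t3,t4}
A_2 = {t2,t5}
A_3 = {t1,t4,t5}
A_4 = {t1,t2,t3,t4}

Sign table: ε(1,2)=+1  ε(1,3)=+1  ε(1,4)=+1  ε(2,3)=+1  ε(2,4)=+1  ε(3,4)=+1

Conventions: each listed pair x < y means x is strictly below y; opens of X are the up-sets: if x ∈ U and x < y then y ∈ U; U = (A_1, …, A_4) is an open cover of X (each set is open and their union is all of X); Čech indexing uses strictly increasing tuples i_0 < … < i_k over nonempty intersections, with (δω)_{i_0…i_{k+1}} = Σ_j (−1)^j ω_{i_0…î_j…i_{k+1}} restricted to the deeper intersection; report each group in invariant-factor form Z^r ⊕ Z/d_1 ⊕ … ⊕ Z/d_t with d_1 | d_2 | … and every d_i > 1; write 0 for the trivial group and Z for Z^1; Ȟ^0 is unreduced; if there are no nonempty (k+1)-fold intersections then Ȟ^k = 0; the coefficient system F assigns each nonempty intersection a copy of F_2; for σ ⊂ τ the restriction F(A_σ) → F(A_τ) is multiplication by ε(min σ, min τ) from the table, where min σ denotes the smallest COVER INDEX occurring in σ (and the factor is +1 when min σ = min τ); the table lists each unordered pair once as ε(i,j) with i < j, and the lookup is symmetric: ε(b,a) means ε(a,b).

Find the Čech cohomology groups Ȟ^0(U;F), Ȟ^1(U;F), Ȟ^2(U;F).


nonempty intersections:
  A13={t4} A14={t3,t4} A23={t5} A24={t2} A34={t1,t4}
  A134={t4}
C dims 4,5,1; δ0: rk_F2 3; δ1: rk_F2 1
Ȟ^0: (4−3)−0=1 ⇒ Z/2
Ȟ^1: (5−1)−3=1 ⇒ Z/2
Ȟ^2: (1−0)−1=0 ⇒ 0

Ȟ^0 ≅ Z/2, Ȟ^1 ≅ Z/2, Ȟ^2 ≅ 0


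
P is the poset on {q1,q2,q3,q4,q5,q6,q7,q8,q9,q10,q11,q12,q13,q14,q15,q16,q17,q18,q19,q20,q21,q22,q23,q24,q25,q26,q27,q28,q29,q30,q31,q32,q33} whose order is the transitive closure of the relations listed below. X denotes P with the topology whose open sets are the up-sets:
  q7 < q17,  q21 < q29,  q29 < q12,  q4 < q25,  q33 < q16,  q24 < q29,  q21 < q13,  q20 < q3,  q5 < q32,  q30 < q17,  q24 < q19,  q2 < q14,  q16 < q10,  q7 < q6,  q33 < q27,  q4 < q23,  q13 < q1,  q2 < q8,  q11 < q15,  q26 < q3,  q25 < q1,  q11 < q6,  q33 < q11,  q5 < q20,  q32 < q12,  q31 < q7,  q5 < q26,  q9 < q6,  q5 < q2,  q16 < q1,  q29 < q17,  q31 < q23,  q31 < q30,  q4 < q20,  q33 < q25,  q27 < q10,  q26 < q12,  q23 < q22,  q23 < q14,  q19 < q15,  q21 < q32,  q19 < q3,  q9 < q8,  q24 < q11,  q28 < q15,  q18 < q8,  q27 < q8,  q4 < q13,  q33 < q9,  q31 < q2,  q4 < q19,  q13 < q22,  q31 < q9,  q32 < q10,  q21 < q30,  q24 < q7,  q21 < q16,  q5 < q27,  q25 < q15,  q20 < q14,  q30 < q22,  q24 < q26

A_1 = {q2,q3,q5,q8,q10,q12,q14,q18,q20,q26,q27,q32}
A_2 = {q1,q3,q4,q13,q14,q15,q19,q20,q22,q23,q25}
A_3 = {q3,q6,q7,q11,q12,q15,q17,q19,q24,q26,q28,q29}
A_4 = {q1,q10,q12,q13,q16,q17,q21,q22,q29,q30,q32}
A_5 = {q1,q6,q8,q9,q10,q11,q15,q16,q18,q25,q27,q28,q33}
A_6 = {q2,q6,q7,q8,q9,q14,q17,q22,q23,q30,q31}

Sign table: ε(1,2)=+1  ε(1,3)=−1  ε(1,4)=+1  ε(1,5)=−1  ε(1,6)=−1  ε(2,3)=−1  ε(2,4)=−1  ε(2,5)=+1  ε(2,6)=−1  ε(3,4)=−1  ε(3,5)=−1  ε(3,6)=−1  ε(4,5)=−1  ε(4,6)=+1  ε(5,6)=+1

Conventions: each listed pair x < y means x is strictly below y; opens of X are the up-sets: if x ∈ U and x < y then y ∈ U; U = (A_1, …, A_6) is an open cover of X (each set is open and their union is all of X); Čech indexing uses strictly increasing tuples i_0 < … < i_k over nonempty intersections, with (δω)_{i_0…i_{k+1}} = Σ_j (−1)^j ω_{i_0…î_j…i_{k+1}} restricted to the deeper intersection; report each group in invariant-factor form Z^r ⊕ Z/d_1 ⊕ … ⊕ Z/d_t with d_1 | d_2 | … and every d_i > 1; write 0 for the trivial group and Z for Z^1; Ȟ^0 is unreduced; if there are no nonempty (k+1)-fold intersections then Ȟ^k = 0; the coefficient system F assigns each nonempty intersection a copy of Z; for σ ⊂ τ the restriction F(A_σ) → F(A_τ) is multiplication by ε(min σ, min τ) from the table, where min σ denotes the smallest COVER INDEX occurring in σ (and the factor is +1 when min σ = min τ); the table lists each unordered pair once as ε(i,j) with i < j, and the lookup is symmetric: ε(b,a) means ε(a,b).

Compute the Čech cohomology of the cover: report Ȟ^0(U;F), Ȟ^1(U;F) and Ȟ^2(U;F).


cover nerve:
  A12={q3,q14,q20} A13={q3,q12,q26} A14={q10,q12,q32} A15={q8,q10,q18,q27} A16={q2,q8,q14} A23={q3,q15,q19} A24={q1,q13,q22} A25={q1,q15,q25} A26={q14,q22,q23} A34={q12,q17,q29} A35={q6,q11,q15,q28} A36={q6,q7,q17} A45={q1,q10,q16} A46={q17,q22,q30} A56={q6,q8,q9}
  A123={q3} A126={q14} A134={q12} A145={q10} A156={q8} A235={q15} A245={q1} A246={q22} A346={q17} A356={q6}
C dims 6,15,10; δ0: rk 6, SNF 1^5·2; δ1: rk 9, SNF 1^9
Ȟ^0: (6−6)−0=0 ⇒ 0
Ȟ^1: (15−9)−6=0 plus torsion [2] ⇒ Z/2
Ȟ^2: (10−0)−9=1 ⇒ Z

Ȟ^0(U;F) ≅ 0,  Ȟ^1(U;F) ≅ Z/2,  Ȟ^2(U;F) ≅ Z


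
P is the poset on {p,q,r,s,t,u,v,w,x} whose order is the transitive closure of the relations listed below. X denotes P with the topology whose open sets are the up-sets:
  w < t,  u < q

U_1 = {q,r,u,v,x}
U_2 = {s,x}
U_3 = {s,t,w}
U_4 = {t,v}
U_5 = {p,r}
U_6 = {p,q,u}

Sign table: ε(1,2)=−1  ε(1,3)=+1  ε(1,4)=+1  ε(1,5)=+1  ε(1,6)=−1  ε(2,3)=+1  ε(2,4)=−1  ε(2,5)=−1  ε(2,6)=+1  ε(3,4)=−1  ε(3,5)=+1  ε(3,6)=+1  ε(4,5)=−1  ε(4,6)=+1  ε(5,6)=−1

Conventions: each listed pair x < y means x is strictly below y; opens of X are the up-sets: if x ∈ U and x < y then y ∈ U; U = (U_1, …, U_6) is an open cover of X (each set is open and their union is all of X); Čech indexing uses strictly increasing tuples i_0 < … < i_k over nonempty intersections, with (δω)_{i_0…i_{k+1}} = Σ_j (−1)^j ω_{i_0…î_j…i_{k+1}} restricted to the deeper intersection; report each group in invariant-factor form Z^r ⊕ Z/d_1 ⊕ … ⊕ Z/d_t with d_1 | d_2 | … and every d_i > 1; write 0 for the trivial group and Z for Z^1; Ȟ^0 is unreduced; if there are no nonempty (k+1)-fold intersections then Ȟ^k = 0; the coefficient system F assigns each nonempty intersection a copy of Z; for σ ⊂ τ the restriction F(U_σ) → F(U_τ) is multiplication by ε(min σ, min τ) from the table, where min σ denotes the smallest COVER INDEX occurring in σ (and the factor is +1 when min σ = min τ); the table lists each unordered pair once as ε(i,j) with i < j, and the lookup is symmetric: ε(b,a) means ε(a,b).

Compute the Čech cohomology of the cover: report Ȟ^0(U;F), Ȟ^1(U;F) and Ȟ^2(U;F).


Ȟ^0 ≅ Z; Ȟ^1 ≅ Z^2; Ȟ^2 ≅ 0

nonempty intersections:
  U12={x} U14={v} U15={r} U16={q,u} U23={s} U34={t} U56={p}
C dims 6,7; δ0: rk 5, SNF 1^5
Ȟ^0: (6−5)−0=1 ⇒ Z
Ȟ^1: (7−0)−5=2 ⇒ Z^2
Ȟ^2: (0−0)−0=0 ⇒ 0


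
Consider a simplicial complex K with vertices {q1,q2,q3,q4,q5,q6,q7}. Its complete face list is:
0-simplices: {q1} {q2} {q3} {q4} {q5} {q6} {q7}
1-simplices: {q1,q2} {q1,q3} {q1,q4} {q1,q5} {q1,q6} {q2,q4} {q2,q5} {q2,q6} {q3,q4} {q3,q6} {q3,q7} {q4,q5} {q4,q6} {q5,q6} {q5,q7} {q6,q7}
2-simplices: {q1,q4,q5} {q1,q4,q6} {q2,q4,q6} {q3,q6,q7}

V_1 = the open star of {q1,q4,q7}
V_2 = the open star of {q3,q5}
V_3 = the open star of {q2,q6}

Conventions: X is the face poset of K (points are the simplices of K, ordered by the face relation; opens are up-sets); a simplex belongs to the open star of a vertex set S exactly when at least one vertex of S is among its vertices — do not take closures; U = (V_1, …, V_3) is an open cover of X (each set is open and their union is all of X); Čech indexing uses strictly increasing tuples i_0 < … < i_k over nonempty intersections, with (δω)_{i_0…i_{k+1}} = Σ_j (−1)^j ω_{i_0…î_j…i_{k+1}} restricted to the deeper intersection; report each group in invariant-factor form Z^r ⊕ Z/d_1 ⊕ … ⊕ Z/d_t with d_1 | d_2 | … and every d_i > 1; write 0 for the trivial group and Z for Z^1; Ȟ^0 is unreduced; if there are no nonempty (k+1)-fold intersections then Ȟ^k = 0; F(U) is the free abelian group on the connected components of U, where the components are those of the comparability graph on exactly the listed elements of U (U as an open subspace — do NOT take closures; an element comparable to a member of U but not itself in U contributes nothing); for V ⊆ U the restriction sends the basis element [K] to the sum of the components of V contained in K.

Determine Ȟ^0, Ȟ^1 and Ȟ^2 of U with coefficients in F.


nerve simplices:
  V1={{q1},{q4},{q7},{q1,q2},{q1,q3},{q1,q4},{q1,q5},{q1,q6},{q2,q4},{q3,q4},{q3,q7},{q4,q5},{q4,q6},{q5,q7},{q6,q7},{q1,q4,q5},{q1,q4,q6},{q2,q4,q6},{q3,q6,q7}} V2={{q3},{q5},{q1,q3},{q1,q5},{q2,q5},{q3,q4},{q3,q6},{q3,q7},{q4,q5},{q5,q6},{q5,q7},{q1,q4,q5},{q3,q6,q7}} V3={{q2},{q6},{q1,q2},{q1,q6},{q2,q4},{q2,q5},{q2,q6},{q3,q6},{q4,q6},{q5,q6},{q6,q7},{q1,q4,q6},{q2,q4,q6},{q3,q6,q7}}
  V12={{q1,q3},{q1,q5},{q3,q4},{q3,q7},{q4,q5},{q5,q7},{q1,q4,q5},{q3,q6,q7}} V13={{q1,q2},{q1,q6},{q2,q4},{q4,q6},{q6,q7},{q1,q4,q6},{q2,q4,q6},{q3,q6,q7}} V23={{q2,q5},{q3,q6},{q5,q6},{q3,q6,q7}}
  V123={{q3,q6,q7}}
components per intersection:
  V1: {{q1},{q4},{q1,q2},{q1,q3},{q1,q4},{q1,q5},{q1,q6},{q2,q4},{q3,q4},{q4,q5},{q4,q6},{q1,q4,q5},{q1,q4,q6},{q2,q4,q6}} {{q7},{q3,q7},{q5,q7},{q6,q7},{q3,q6,q7}}
  V2: {{q3},{q1,q3},{q3,q4},{q3,q6},{q3,q7},{q3,q6,q7}} {{q5},{q1,q5},{q2,q5},{q4,q5},{q5,q6},{q5,q7},{q1,q4,q5}}
  V3: {{q2},{q6},{q1,q2},{q1,q6},{q2,q4},{q2,q5},{q2,q6},{q3,q6},{q4,q6},{q5,q6},{q6,q7},{q1,q4,q6},{q2,q4,q6},{q3,q6,q7}}
  V12: {{q1,q3}} {{q1,q5},{q4,q5},{q1,q4,q5}} {{q3,q4}} {{q3,q7},{q3,q6,q7}} {{q5,q7}}
  V13: {{q1,q2}} {{q1,q6},{q2,q4},{q4,q6},{q1,q4,q6},{q2,q4,q6}} {{q6,q7},{q3,q6,q7}}
  V23: {{q2,q5}} {{q3,q6},{q3,q6,q7}} {{q5,q6}}
  V123: {{q3,q6,q7}}
C dims 5,11,1; δ0: rk 4, SNF 1^4; δ1: rk 1, SNF 1^1
degree 0: 5−4−0 = 1 → Ȟ^0 ≅ Z
degree 1: 11−1−4 = 6 → Ȟ^1 ≅ Z^6
degree 2: 1−0−1 = 0 → Ȟ^2 ≅ 0

Ȟ^0(U;F) ≅ Z; Ȟ^1(U;F) ≅ Z^6; Ȟ^2(U;F) ≅ 0


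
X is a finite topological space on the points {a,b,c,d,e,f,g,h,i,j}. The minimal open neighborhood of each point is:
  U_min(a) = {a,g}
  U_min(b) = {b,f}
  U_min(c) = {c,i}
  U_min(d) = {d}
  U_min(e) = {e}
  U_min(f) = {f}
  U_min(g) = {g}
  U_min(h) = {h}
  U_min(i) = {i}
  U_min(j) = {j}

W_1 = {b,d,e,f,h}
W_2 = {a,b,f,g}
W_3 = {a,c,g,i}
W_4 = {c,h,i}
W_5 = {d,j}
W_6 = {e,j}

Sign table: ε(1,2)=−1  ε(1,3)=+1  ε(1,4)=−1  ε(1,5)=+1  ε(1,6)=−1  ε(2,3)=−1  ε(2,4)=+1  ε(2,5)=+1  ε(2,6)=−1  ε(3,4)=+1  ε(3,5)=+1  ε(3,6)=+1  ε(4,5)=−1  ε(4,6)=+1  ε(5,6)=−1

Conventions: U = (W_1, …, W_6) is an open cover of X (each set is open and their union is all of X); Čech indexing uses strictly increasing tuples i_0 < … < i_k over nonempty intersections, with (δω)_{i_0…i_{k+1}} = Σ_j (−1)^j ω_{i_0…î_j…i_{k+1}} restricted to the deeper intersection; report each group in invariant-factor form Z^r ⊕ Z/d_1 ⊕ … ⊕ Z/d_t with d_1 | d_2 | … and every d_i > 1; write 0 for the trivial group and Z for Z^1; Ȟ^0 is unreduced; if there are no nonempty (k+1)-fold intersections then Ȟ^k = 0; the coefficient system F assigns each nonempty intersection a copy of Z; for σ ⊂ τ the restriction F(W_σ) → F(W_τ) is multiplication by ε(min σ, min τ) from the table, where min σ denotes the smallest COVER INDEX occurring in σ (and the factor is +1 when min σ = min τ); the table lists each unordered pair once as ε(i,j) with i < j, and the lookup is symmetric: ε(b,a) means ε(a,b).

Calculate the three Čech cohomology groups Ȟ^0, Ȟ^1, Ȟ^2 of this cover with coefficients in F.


nonempty overlaps:
  W12={b,f} W14={h} W15={d} W16={e} W23={a,g} W34={c,i} W56={j}
C dims 6,7; δ0: rk 6, SNF 1^5·2
degree 0: 6−6−0 = 0 → Ȟ^0 ≅ 0
degree 1: 7−0−6 = 1 plus torsion [2] → Ȟ^1 ≅ Z ⊕ Z/2
degree 2: 0−0−0 = 0 → Ȟ^2 ≅ 0

Ȟ^0 = 0, Ȟ^1 = Z ⊕ Z/2, Ȟ^2 = 0


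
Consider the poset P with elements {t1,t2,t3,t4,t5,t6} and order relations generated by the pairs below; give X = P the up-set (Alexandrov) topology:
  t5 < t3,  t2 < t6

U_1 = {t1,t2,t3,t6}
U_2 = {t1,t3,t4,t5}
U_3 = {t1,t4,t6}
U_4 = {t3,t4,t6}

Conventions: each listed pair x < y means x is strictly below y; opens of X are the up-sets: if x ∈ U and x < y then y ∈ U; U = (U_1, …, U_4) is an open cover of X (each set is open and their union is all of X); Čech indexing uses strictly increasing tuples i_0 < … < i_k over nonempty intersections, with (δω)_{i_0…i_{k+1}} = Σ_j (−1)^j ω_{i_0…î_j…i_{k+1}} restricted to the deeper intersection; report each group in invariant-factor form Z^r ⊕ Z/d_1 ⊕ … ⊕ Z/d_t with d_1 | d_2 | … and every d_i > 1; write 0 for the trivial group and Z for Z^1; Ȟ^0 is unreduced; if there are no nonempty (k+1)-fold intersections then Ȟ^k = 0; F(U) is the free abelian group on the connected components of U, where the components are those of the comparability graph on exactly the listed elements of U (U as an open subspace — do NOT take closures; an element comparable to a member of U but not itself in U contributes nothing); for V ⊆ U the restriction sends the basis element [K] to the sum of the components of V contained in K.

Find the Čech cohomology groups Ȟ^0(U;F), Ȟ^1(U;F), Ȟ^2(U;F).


Ȟ^0 ≅ Z^4,  Ȟ^1 ≅ 0,  Ȟ^2 ≅ 0

nonempty overlaps:
  U12={t1,t3} U13={t1,t6} U14={t3,t6} U23={t1,t4} U24={t3,t4} U34={t4,t6}
  U123={t1} U124={t3} U134={t6} U234={t4}
components per intersection:
  U1: {t1} {t2,t6} {t3}
  U2: {t1} {t3,t5} {t4}
  U3: {t1} {t4} {t6}
  U4: {t3} {t4} {t6}
  U12: {t1} {t3}
  U13: {t1} {t6}
  U14: {t3} {t6}
  U23: {t1} {t4}
  U24: {t3} {t4}
  U34: {t4} {t6}
  U123: {t1}
  U124: {t3}
  U134: {t6}
  U234: {t4}
C dims 12,12,4; δ0: rk 8, SNF 1^8; δ1: rk 4, SNF 1^4
degree 0: 12−8−0 = 4 → Ȟ^0 ≅ Z^4
degree 1: 12−4−8 = 0 → Ȟ^1 ≅ 0
degree 2: 4−0−4 = 0 → Ȟ^2 ≅ 0
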